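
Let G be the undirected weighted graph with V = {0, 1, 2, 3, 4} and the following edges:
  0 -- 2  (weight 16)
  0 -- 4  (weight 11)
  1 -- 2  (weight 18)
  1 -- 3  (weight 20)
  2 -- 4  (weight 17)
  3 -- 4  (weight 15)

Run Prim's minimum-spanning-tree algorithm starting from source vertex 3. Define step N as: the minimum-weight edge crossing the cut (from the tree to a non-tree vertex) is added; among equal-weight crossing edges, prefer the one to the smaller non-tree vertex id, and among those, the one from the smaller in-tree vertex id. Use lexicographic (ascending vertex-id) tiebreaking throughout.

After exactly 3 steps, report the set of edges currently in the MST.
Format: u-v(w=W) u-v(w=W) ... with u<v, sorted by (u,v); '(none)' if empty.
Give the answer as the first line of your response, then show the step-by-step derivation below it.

0-2(w=16) 0-4(w=11) 3-4(w=15)

step 1: add edge 3-4 (w=15); MST = {3-4(w=15)}
step 2: add edge 0-4 (w=11); MST = {0-4(w=11) 3-4(w=15)}
step 3: add edge 0-2 (w=16); MST = {0-2(w=16) 0-4(w=11) 3-4(w=15)}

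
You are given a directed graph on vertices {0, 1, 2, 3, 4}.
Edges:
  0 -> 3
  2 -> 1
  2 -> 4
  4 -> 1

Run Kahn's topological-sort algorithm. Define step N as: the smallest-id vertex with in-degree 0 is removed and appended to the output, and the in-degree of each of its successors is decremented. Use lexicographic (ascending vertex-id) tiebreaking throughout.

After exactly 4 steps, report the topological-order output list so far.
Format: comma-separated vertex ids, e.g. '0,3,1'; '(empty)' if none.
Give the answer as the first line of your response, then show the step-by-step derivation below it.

0,2,3,4

step 1: output 0; order=[0]; indeg=(0,2,0,0,1)
step 2: output 2; order=[0,2]; indeg=(0,1,0,0,0)
step 3: output 3; order=[0,2,3]; indeg=(0,1,0,0,0)
step 4: output 4; order=[0,2,3,4]; indeg=(0,0,0,0,0)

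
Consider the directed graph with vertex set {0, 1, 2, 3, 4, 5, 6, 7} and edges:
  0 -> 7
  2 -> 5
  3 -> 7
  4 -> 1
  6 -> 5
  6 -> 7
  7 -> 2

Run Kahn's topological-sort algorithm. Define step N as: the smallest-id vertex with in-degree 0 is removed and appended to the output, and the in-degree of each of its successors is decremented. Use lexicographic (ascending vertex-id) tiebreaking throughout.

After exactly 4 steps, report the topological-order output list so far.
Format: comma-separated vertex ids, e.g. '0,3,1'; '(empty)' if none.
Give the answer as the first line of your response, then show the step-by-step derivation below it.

0,3,4,1

step 1: output 0; order=[0]; indeg=(0,1,1,0,0,2,0,2)
step 2: output 3; order=[0,3]; indeg=(0,1,1,0,0,2,0,1)
step 3: output 4; order=[0,3,4]; indeg=(0,0,1,0,0,2,0,1)
step 4: output 1; order=[0,3,4,1]; indeg=(0,0,1,0,0,2,0,1)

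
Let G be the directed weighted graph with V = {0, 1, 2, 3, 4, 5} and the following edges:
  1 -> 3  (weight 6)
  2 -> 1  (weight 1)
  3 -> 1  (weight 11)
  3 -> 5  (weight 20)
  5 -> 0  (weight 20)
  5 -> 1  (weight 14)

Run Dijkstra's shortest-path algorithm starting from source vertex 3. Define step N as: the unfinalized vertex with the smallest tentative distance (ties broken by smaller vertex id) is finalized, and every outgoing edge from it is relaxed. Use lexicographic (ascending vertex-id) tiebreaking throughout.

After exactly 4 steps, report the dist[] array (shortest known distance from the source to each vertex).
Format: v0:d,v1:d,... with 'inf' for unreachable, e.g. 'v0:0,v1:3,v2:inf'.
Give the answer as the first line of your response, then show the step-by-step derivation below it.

v0:40,v1:11,v2:inf,v3:0,v4:inf,v5:20

step 1: dist = v0:inf,v1:11,v2:inf,v3:0,v4:inf,v5:20
step 2: dist = v0:inf,v1:11,v2:inf,v3:0,v4:inf,v5:20
step 3: dist = v0:40,v1:11,v2:inf,v3:0,v4:inf,v5:20
step 4: dist = v0:40,v1:11,v2:inf,v3:0,v4:inf,v5:20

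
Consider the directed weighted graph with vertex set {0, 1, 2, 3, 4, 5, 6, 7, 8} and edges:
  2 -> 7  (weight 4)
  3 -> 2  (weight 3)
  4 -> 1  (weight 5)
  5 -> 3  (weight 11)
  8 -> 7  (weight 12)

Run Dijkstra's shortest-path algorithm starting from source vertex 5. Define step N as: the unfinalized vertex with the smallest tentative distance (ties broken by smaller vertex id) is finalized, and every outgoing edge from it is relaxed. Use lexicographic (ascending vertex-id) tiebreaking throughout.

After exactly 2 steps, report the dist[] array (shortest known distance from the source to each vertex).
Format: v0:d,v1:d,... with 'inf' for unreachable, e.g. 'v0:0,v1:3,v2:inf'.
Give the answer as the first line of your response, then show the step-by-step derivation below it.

v0:inf,v1:inf,v2:14,v3:11,v4:inf,v5:0,v6:inf,v7:inf,v8:inf

step 1: dist = v0:inf,v1:inf,v2:inf,v3:11,v4:inf,v5:0,v6:inf,v7:inf,v8:inf
step 2: dist = v0:inf,v1:inf,v2:14,v3:11,v4:inf,v5:0,v6:inf,v7:inf,v8:inf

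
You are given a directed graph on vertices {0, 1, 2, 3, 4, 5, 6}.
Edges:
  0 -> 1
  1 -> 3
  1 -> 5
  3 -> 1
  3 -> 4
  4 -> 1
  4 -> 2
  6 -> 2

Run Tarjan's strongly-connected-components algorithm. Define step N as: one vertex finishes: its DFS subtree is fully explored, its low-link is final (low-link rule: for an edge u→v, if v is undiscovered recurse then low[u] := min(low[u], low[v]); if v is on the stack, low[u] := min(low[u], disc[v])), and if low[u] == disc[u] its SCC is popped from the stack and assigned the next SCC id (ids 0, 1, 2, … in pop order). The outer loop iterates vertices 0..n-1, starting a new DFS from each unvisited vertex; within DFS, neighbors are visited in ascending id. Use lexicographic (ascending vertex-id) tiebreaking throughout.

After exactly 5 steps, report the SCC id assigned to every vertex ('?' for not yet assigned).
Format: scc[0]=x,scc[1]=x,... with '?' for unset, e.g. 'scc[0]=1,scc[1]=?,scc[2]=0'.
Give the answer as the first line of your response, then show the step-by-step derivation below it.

scc[0]=?,scc[1]=2,scc[2]=0,scc[3]=2,scc[4]=2,scc[5]=1,scc[6]=?

step 1: low=(low[0]=0,low[1]=1,low[2]=4,low[3]=1,low[4]=1,low[5]=?,low[6]=?); scc=(scc[0]=?,scc[1]=?,scc[2]=0,scc[3]=?,scc[4]=?,scc[5]=?,scc[6]=?)
step 2: low=(low[0]=0,low[1]=1,low[2]=4,low[3]=1,low[4]=1,low[5]=?,low[6]=?); scc=(scc[0]=?,scc[1]=?,scc[2]=0,scc[3]=?,scc[4]=?,scc[5]=?,scc[6]=?)
step 3: low=(low[0]=0,low[1]=1,low[2]=4,low[3]=1,low[4]=1,low[5]=?,low[6]=?); scc=(scc[0]=?,scc[1]=?,scc[2]=0,scc[3]=?,scc[4]=?,scc[5]=?,scc[6]=?)
step 4: low=(low[0]=0,low[1]=1,low[2]=4,low[3]=1,low[4]=1,low[5]=5,low[6]=?); scc=(scc[0]=?,scc[1]=?,scc[2]=0,scc[3]=?,scc[4]=?,scc[5]=1,scc[6]=?)
step 5: low=(low[0]=0,low[1]=1,low[2]=4,low[3]=1,low[4]=1,low[5]=5,low[6]=?); scc=(scc[0]=?,scc[1]=2,scc[2]=0,scc[3]=2,scc[4]=2,scc[5]=1,scc[6]=?)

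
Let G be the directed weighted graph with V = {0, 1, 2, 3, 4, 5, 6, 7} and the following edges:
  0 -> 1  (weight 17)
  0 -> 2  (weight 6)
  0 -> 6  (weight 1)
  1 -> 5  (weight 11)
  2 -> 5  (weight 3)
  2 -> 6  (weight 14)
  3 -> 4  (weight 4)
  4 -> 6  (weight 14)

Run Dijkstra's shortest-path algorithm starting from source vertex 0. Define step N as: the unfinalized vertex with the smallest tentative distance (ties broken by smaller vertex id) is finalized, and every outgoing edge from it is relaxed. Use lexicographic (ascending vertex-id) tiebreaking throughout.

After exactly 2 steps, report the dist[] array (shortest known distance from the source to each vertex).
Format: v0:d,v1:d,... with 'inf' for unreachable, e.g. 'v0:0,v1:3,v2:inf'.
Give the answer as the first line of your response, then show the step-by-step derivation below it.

v0:0,v1:17,v2:6,v3:inf,v4:inf,v5:inf,v6:1,v7:inf

step 1: dist = v0:0,v1:17,v2:6,v3:inf,v4:inf,v5:inf,v6:1,v7:inf
step 2: dist = v0:0,v1:17,v2:6,v3:inf,v4:inf,v5:inf,v6:1,v7:inf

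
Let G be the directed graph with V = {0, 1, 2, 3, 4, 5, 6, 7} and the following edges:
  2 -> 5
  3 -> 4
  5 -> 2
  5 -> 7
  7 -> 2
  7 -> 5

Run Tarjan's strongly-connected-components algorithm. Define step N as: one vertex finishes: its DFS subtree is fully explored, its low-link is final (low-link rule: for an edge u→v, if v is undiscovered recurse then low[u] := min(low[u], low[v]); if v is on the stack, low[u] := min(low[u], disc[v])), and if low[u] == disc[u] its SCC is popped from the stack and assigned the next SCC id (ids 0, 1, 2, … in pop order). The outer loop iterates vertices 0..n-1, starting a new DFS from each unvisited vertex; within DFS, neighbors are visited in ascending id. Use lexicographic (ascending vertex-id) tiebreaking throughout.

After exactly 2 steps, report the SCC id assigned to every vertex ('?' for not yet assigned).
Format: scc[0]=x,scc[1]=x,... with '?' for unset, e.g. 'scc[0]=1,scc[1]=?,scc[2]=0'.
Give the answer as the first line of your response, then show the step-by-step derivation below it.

scc[0]=0,scc[1]=1,scc[2]=?,scc[3]=?,scc[4]=?,scc[5]=?,scc[6]=?,scc[7]=?

step 1: low=(low[0]=0,low[1]=?,low[2]=?,low[3]=?,low[4]=?,low[5]=?,low[6]=?,low[7]=?); scc=(scc[0]=0,scc[1]=?,scc[2]=?,scc[3]=?,scc[4]=?,scc[5]=?,scc[6]=?,scc[7]=?)
step 2: low=(low[0]=0,low[1]=1,low[2]=?,low[3]=?,low[4]=?,low[5]=?,low[6]=?,low[7]=?); scc=(scc[0]=0,scc[1]=1,scc[2]=?,scc[3]=?,scc[4]=?,scc[5]=?,scc[6]=?,scc[7]=?)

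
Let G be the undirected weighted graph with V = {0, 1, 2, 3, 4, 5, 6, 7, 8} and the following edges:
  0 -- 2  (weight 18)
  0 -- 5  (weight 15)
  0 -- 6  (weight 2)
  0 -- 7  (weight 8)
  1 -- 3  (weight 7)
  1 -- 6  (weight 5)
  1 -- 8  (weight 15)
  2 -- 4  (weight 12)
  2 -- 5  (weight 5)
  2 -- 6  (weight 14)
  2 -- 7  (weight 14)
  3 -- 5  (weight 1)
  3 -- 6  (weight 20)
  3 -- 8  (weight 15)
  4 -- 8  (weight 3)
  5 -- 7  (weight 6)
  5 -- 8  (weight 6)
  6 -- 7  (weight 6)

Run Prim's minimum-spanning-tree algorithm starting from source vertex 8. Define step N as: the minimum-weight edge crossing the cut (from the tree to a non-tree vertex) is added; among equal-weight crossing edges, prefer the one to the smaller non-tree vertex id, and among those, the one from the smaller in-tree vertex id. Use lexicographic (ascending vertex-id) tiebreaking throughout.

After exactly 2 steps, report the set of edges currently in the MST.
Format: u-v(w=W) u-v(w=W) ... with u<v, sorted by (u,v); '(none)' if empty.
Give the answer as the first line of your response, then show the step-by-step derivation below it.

4-8(w=3) 5-8(w=6)

step 1: add edge 4-8 (w=3); MST = {4-8(w=3)}
step 2: add edge 5-8 (w=6); MST = {4-8(w=3) 5-8(w=6)}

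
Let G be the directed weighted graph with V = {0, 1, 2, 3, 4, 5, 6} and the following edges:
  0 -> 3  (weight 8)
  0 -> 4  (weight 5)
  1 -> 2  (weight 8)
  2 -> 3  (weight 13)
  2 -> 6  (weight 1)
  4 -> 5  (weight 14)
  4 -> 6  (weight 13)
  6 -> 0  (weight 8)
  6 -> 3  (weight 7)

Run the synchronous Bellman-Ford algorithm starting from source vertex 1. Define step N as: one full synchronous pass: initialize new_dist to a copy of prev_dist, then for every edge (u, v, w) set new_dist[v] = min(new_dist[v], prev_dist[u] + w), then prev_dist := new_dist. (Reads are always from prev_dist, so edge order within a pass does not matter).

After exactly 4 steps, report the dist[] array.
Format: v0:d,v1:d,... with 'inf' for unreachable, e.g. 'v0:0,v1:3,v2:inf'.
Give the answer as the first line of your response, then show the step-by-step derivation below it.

v0:17,v1:0,v2:8,v3:16,v4:22,v5:inf,v6:9

step 1: dist = v0:inf,v1:0,v2:8,v3:inf,v4:inf,v5:inf,v6:inf
step 2: dist = v0:inf,v1:0,v2:8,v3:21,v4:inf,v5:inf,v6:9
step 3: dist = v0:17,v1:0,v2:8,v3:16,v4:inf,v5:inf,v6:9
step 4: dist = v0:17,v1:0,v2:8,v3:16,v4:22,v5:inf,v6:9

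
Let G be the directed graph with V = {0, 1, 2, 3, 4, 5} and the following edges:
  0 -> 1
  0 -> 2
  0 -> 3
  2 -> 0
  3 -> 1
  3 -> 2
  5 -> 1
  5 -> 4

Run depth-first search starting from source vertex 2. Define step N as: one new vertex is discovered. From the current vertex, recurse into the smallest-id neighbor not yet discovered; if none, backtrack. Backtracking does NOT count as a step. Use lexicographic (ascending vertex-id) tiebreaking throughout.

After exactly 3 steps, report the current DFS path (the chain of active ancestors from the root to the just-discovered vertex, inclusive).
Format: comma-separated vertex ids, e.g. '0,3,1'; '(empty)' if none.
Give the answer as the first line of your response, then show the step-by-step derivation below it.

2,0,1

step 1: discover 2; path=2; order=2
step 2: discover 0; path=2>0; order=2,0
step 3: discover 1; path=2>0>1; order=2,0,1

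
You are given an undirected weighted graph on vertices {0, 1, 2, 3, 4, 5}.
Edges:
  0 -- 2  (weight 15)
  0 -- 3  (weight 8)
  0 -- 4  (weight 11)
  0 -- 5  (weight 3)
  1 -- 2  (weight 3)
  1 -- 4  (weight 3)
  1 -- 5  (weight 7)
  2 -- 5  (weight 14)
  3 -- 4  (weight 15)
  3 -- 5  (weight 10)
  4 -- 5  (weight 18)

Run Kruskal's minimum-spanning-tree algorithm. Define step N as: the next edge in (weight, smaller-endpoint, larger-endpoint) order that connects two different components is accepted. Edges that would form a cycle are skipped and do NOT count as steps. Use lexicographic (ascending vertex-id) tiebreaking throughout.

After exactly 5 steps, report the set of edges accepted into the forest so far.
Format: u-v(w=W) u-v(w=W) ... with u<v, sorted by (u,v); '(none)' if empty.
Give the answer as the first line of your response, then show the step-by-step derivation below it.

0-3(w=8) 0-5(w=3) 1-2(w=3) 1-4(w=3) 1-5(w=7)

step 1: add edge 0-5 (w=3); MST = {0-5(w=3)}
step 2: add edge 1-2 (w=3); MST = {0-5(w=3) 1-2(w=3)}
step 3: add edge 1-4 (w=3); MST = {0-5(w=3) 1-2(w=3) 1-4(w=3)}
step 4: add edge 1-5 (w=7); MST = {0-5(w=3) 1-2(w=3) 1-4(w=3) 1-5(w=7)}
step 5: add edge 0-3 (w=8); MST = {0-3(w=8) 0-5(w=3) 1-2(w=3) 1-4(w=3) 1-5(w=7)}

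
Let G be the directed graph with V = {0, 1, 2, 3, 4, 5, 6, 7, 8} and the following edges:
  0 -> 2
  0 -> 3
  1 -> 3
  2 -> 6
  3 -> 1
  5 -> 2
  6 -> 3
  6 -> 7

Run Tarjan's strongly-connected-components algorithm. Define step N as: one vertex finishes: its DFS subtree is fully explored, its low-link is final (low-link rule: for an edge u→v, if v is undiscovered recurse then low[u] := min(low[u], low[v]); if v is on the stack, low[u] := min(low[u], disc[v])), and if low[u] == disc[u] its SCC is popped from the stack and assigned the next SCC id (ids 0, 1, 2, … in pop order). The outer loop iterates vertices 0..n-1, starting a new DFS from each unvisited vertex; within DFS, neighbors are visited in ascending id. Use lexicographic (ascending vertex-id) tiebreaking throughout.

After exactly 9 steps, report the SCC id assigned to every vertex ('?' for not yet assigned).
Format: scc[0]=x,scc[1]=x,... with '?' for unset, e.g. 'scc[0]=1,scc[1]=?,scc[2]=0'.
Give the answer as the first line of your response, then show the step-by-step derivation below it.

scc[0]=4,scc[1]=0,scc[2]=3,scc[3]=0,scc[4]=5,scc[5]=6,scc[6]=2,scc[7]=1,scc[8]=7

step 1: low=(low[0]=0,low[1]=3,low[2]=1,low[3]=3,low[4]=?,low[5]=?,low[6]=2,low[7]=?,low[8]=?); scc=(scc[0]=?,scc[1]=?,scc[2]=?,scc[3]=?,scc[4]=?,scc[5]=?,scc[6]=?,scc[7]=?,scc[8]=?)
step 2: low=(low[0]=0,low[1]=3,low[2]=1,low[3]=3,low[4]=?,low[5]=?,low[6]=2,low[7]=?,low[8]=?); scc=(scc[0]=?,scc[1]=0,scc[2]=?,scc[3]=0,scc[4]=?,scc[5]=?,scc[6]=?,scc[7]=?,scc[8]=?)
step 3: low=(low[0]=0,low[1]=3,low[2]=1,low[3]=3,low[4]=?,low[5]=?,low[6]=2,low[7]=5,low[8]=?); scc=(scc[0]=?,scc[1]=0,scc[2]=?,scc[3]=0,scc[4]=?,scc[5]=?,scc[6]=?,scc[7]=1,scc[8]=?)
step 4: low=(low[0]=0,low[1]=3,low[2]=1,low[3]=3,low[4]=?,low[5]=?,low[6]=2,low[7]=5,low[8]=?); scc=(scc[0]=?,scc[1]=0,scc[2]=?,scc[3]=0,scc[4]=?,scc[5]=?,scc[6]=2,scc[7]=1,scc[8]=?)
step 5: low=(low[0]=0,low[1]=3,low[2]=1,low[3]=3,low[4]=?,low[5]=?,low[6]=2,low[7]=5,low[8]=?); scc=(scc[0]=?,scc[1]=0,scc[2]=3,scc[3]=0,scc[4]=?,scc[5]=?,scc[6]=2,scc[7]=1,scc[8]=?)
step 6: low=(low[0]=0,low[1]=3,low[2]=1,low[3]=3,low[4]=?,low[5]=?,low[6]=2,low[7]=5,low[8]=?); scc=(scc[0]=4,scc[1]=0,scc[2]=3,scc[3]=0,scc[4]=?,scc[5]=?,scc[6]=2,scc[7]=1,scc[8]=?)
step 7: low=(low[0]=0,low[1]=3,low[2]=1,low[3]=3,low[4]=6,low[5]=?,low[6]=2,low[7]=5,low[8]=?); scc=(scc[0]=4,scc[1]=0,scc[2]=3,scc[3]=0,scc[4]=5,scc[5]=?,scc[6]=2,scc[7]=1,scc[8]=?)
step 8: low=(low[0]=0,low[1]=3,low[2]=1,low[3]=3,low[4]=6,low[5]=7,low[6]=2,low[7]=5,low[8]=?); scc=(scc[0]=4,scc[1]=0,scc[2]=3,scc[3]=0,scc[4]=5,scc[5]=6,scc[6]=2,scc[7]=1,scc[8]=?)
step 9: low=(low[0]=0,low[1]=3,low[2]=1,low[3]=3,low[4]=6,low[5]=7,low[6]=2,low[7]=5,low[8]=8); scc=(scc[0]=4,scc[1]=0,scc[2]=3,scc[3]=0,scc[4]=5,scc[5]=6,scc[6]=2,scc[7]=1,scc[8]=7)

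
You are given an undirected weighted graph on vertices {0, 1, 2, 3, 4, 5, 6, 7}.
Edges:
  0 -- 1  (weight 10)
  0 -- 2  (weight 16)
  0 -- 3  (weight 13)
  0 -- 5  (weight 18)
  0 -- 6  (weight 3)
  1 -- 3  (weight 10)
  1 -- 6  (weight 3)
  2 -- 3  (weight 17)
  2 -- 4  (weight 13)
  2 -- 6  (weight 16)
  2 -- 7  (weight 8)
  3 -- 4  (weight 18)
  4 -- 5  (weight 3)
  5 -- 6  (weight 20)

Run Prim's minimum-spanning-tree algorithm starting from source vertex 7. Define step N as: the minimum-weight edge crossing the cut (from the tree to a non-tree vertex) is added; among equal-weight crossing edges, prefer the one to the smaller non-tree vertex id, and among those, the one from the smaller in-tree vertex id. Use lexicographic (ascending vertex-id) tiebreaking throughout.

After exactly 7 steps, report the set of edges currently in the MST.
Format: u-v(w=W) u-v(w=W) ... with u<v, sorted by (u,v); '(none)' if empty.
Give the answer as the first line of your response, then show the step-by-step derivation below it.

0-2(w=16) 0-6(w=3) 1-3(w=10) 1-6(w=3) 2-4(w=13) 2-7(w=8) 4-5(w=3)

step 1: add edge 2-7 (w=8); MST = {2-7(w=8)}
step 2: add edge 2-4 (w=13); MST = {2-4(w=13) 2-7(w=8)}
step 3: add edge 4-5 (w=3); MST = {2-4(w=13) 2-7(w=8) 4-5(w=3)}
step 4: add edge 0-2 (w=16); MST = {0-2(w=16) 2-4(w=13) 2-7(w=8) 4-5(w=3)}
step 5: add edge 0-6 (w=3); MST = {0-2(w=16) 0-6(w=3) 2-4(w=13) 2-7(w=8) 4-5(w=3)}
step 6: add edge 1-6 (w=3); MST = {0-2(w=16) 0-6(w=3) 1-6(w=3) 2-4(w=13) 2-7(w=8) 4-5(w=3)}
step 7: add edge 1-3 (w=10); MST = {0-2(w=16) 0-6(w=3) 1-3(w=10) 1-6(w=3) 2-4(w=13) 2-7(w=8) 4-5(w=3)}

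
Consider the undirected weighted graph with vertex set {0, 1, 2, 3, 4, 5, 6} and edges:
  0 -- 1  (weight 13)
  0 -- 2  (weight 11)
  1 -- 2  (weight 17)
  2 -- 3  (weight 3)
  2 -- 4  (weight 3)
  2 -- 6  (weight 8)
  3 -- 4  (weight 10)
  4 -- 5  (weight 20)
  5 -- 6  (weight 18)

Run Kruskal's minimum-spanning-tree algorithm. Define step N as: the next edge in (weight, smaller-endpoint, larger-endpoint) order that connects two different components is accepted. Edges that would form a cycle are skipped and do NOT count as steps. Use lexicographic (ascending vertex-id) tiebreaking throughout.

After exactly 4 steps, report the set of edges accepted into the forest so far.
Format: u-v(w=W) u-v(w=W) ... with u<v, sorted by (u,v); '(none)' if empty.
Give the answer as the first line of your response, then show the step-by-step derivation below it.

0-2(w=11) 2-3(w=3) 2-4(w=3) 2-6(w=8)

step 1: add edge 2-3 (w=3); MST = {2-3(w=3)}
step 2: add edge 2-4 (w=3); MST = {2-3(w=3) 2-4(w=3)}
step 3: add edge 2-6 (w=8); MST = {2-3(w=3) 2-4(w=3) 2-6(w=8)}
step 4: add edge 0-2 (w=11); MST = {0-2(w=11) 2-3(w=3) 2-4(w=3) 2-6(w=8)}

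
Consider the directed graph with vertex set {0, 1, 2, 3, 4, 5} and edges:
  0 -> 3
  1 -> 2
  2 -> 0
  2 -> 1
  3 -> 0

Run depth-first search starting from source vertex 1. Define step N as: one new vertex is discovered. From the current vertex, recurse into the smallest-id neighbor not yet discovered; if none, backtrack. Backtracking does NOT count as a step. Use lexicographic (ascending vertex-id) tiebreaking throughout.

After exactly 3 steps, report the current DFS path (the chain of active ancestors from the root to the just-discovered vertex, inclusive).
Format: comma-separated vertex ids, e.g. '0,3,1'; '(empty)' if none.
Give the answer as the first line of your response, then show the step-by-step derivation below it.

1,2,0

step 1: discover 1; path=1; order=1
step 2: discover 2; path=1>2; order=1,2
step 3: discover 0; path=1>2>0; order=1,2,0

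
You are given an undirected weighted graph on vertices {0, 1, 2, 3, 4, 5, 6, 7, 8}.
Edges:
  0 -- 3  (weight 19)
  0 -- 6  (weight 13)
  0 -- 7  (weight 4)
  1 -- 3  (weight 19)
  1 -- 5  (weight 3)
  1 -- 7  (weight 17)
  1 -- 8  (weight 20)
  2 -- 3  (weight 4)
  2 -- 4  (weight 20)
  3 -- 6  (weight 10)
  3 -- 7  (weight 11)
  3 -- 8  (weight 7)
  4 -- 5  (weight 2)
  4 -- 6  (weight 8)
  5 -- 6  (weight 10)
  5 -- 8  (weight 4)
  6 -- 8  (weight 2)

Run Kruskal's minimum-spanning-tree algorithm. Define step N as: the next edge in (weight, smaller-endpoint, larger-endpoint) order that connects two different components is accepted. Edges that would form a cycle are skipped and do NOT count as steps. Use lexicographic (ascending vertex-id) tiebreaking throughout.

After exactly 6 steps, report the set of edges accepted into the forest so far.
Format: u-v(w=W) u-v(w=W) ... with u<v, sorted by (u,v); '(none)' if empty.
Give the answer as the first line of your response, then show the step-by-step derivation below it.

0-7(w=4) 1-5(w=3) 2-3(w=4) 4-5(w=2) 5-8(w=4) 6-8(w=2)

step 1: add edge 4-5 (w=2); MST = {4-5(w=2)}
step 2: add edge 6-8 (w=2); MST = {4-5(w=2) 6-8(w=2)}
step 3: add edge 1-5 (w=3); MST = {1-5(w=3) 4-5(w=2) 6-8(w=2)}
step 4: add edge 0-7 (w=4); MST = {0-7(w=4) 1-5(w=3) 4-5(w=2) 6-8(w=2)}
step 5: add edge 2-3 (w=4); MST = {0-7(w=4) 1-5(w=3) 2-3(w=4) 4-5(w=2) 6-8(w=2)}
step 6: add edge 5-8 (w=4); MST = {0-7(w=4) 1-5(w=3) 2-3(w=4) 4-5(w=2) 5-8(w=4) 6-8(w=2)}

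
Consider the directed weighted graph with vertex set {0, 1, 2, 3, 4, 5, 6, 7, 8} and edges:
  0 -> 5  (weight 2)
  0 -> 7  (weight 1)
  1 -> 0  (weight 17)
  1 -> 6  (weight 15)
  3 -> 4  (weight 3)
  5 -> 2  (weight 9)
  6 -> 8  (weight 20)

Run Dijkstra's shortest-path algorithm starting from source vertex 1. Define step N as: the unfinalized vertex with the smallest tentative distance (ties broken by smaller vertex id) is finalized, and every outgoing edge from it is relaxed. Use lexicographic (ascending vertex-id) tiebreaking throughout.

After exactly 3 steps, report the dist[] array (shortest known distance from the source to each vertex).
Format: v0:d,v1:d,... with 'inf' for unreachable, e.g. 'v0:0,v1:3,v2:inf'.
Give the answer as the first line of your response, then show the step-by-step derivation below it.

v0:17,v1:0,v2:inf,v3:inf,v4:inf,v5:19,v6:15,v7:18,v8:35

step 1: dist = v0:17,v1:0,v2:inf,v3:inf,v4:inf,v5:inf,v6:15,v7:inf,v8:inf
step 2: dist = v0:17,v1:0,v2:inf,v3:inf,v4:inf,v5:inf,v6:15,v7:inf,v8:35
step 3: dist = v0:17,v1:0,v2:inf,v3:inf,v4:inf,v5:19,v6:15,v7:18,v8:35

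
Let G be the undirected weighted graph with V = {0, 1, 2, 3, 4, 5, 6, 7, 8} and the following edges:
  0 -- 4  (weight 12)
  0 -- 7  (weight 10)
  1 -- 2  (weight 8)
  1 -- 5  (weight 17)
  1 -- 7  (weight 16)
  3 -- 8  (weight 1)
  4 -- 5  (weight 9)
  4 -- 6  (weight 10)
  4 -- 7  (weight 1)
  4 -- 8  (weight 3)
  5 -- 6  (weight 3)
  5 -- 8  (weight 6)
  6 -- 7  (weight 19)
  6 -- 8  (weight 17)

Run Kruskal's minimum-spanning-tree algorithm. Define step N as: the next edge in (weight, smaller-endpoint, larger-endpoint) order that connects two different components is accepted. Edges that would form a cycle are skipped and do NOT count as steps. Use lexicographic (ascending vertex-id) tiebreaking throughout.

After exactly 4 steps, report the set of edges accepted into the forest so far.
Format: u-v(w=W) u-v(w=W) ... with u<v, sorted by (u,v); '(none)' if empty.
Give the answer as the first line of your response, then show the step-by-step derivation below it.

3-8(w=1) 4-7(w=1) 4-8(w=3) 5-6(w=3)

step 1: add edge 3-8 (w=1); MST = {3-8(w=1)}
step 2: add edge 4-7 (w=1); MST = {3-8(w=1) 4-7(w=1)}
step 3: add edge 4-8 (w=3); MST = {3-8(w=1) 4-7(w=1) 4-8(w=3)}
step 4: add edge 5-6 (w=3); MST = {3-8(w=1) 4-7(w=1) 4-8(w=3) 5-6(w=3)}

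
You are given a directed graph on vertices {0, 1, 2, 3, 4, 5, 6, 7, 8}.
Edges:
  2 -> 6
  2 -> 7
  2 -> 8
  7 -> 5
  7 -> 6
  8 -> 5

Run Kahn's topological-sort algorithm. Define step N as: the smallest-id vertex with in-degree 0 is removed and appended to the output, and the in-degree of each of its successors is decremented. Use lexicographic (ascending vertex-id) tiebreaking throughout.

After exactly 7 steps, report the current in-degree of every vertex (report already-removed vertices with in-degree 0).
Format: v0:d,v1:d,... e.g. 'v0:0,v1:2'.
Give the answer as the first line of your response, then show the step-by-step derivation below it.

v0:0,v1:0,v2:0,v3:0,v4:0,v5:1,v6:0,v7:0,v8:0

step 1: output 0; order=[0]; indeg=(0,0,0,0,0,2,2,1,1)
step 2: output 1; order=[0,1]; indeg=(0,0,0,0,0,2,2,1,1)
step 3: output 2; order=[0,1,2]; indeg=(0,0,0,0,0,2,1,0,0)
step 4: output 3; order=[0,1,2,3]; indeg=(0,0,0,0,0,2,1,0,0)
step 5: output 4; order=[0,1,2,3,4]; indeg=(0,0,0,0,0,2,1,0,0)
step 6: output 7; order=[0,1,2,3,4,7]; indeg=(0,0,0,0,0,1,0,0,0)
step 7: output 6; order=[0,1,2,3,4,7,6]; indeg=(0,0,0,0,0,1,0,0,0)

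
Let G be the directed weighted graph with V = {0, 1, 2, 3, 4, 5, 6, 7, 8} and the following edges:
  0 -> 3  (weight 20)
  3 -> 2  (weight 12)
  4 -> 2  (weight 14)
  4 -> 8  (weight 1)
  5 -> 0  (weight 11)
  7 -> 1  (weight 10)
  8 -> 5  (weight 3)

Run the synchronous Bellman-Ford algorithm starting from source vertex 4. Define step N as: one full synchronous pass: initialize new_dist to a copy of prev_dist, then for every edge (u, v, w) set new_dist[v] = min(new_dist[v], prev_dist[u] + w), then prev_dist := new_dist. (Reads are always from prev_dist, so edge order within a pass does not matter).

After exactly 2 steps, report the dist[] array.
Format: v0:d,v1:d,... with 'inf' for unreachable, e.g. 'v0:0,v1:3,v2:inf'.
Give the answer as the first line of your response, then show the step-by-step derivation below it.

v0:inf,v1:inf,v2:14,v3:inf,v4:0,v5:4,v6:inf,v7:inf,v8:1

step 1: dist = v0:inf,v1:inf,v2:14,v3:inf,v4:0,v5:inf,v6:inf,v7:inf,v8:1
step 2: dist = v0:inf,v1:inf,v2:14,v3:inf,v4:0,v5:4,v6:inf,v7:inf,v8:1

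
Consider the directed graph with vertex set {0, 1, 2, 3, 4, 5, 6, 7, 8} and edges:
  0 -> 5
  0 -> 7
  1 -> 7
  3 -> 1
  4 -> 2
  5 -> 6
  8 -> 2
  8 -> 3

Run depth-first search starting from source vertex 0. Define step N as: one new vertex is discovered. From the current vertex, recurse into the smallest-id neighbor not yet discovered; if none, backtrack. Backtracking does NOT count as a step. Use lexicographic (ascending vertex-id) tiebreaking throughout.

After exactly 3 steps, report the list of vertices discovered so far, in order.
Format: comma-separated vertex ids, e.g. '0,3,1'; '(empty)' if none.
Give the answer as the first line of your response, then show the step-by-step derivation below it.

0,5,6

step 1: discover 0; path=0; order=0
step 2: discover 5; path=0>5; order=0,5
step 3: discover 6; path=0>5>6; order=0,5,6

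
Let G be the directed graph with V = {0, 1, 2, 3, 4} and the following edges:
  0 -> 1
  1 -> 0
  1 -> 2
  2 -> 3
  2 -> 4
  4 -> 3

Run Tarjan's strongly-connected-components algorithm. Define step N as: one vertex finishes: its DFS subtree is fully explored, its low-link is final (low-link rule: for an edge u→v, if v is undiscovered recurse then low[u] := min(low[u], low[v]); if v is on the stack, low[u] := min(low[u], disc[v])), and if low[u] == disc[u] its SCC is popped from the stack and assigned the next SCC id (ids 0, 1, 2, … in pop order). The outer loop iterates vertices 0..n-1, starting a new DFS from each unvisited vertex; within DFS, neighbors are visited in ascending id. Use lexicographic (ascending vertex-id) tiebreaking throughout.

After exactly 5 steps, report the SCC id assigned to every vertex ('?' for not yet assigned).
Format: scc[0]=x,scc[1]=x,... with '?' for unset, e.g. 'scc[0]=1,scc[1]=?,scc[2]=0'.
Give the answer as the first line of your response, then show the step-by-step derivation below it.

scc[0]=3,scc[1]=3,scc[2]=2,scc[3]=0,scc[4]=1

step 1: low=(low[0]=0,low[1]=0,low[2]=2,low[3]=3,low[4]=?); scc=(scc[0]=?,scc[1]=?,scc[2]=?,scc[3]=0,scc[4]=?)
step 2: low=(low[0]=0,low[1]=0,low[2]=2,low[3]=3,low[4]=4); scc=(scc[0]=?,scc[1]=?,scc[2]=?,scc[3]=0,scc[4]=1)
step 3: low=(low[0]=0,low[1]=0,low[2]=2,low[3]=3,low[4]=4); scc=(scc[0]=?,scc[1]=?,scc[2]=2,scc[3]=0,scc[4]=1)
step 4: low=(low[0]=0,low[1]=0,low[2]=2,low[3]=3,low[4]=4); scc=(scc[0]=?,scc[1]=?,scc[2]=2,scc[3]=0,scc[4]=1)
step 5: low=(low[0]=0,low[1]=0,low[2]=2,low[3]=3,low[4]=4); scc=(scc[0]=3,scc[1]=3,scc[2]=2,scc[3]=0,scc[4]=1)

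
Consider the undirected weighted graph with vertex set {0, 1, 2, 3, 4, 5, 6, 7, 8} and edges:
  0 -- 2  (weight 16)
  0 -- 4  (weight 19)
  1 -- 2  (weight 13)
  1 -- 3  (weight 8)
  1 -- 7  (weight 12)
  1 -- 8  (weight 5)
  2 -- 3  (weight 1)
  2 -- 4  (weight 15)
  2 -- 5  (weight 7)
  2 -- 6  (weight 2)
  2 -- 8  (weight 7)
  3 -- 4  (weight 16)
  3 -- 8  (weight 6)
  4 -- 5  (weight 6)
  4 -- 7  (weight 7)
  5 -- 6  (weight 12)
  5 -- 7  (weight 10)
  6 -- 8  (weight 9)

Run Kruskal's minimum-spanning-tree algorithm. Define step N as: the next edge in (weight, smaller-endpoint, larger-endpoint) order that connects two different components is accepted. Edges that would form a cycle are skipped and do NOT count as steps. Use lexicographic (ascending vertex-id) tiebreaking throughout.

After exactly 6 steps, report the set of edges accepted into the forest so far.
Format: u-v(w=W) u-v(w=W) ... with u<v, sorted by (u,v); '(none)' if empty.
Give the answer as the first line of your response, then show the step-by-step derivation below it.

1-8(w=5) 2-3(w=1) 2-5(w=7) 2-6(w=2) 3-8(w=6) 4-5(w=6)

step 1: add edge 2-3 (w=1); MST = {2-3(w=1)}
step 2: add edge 2-6 (w=2); MST = {2-3(w=1) 2-6(w=2)}
step 3: add edge 1-8 (w=5); MST = {1-8(w=5) 2-3(w=1) 2-6(w=2)}
step 4: add edge 3-8 (w=6); MST = {1-8(w=5) 2-3(w=1) 2-6(w=2) 3-8(w=6)}
step 5: add edge 4-5 (w=6); MST = {1-8(w=5) 2-3(w=1) 2-6(w=2) 3-8(w=6) 4-5(w=6)}
step 6: add edge 2-5 (w=7); MST = {1-8(w=5) 2-3(w=1) 2-5(w=7) 2-6(w=2) 3-8(w=6) 4-5(w=6)}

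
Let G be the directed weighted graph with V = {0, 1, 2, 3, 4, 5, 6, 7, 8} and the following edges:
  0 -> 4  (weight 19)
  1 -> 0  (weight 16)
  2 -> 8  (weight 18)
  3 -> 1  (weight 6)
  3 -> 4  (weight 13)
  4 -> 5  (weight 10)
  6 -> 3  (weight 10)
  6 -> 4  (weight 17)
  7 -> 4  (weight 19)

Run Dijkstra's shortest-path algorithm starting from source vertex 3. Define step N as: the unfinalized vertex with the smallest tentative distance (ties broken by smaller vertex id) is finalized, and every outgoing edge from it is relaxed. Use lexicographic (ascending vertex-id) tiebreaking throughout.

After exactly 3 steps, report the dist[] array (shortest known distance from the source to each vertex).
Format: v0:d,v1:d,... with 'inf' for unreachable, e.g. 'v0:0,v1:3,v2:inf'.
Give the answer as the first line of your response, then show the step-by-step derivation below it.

v0:22,v1:6,v2:inf,v3:0,v4:13,v5:23,v6:inf,v7:inf,v8:inf

step 1: dist = v0:inf,v1:6,v2:inf,v3:0,v4:13,v5:inf,v6:inf,v7:inf,v8:inf
step 2: dist = v0:22,v1:6,v2:inf,v3:0,v4:13,v5:inf,v6:inf,v7:inf,v8:inf
step 3: dist = v0:22,v1:6,v2:inf,v3:0,v4:13,v5:23,v6:inf,v7:inf,v8:inf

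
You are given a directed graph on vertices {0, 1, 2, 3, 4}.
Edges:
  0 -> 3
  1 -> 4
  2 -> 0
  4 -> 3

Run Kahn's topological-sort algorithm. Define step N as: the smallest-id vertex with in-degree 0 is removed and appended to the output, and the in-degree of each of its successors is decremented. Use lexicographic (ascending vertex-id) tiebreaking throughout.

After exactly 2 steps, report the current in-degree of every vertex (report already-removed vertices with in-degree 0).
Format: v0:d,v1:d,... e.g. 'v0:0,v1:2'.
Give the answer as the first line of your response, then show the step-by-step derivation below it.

v0:0,v1:0,v2:0,v3:2,v4:0

step 1: output 1; order=[1]; indeg=(1,0,0,2,0)
step 2: output 2; order=[1,2]; indeg=(0,0,0,2,0)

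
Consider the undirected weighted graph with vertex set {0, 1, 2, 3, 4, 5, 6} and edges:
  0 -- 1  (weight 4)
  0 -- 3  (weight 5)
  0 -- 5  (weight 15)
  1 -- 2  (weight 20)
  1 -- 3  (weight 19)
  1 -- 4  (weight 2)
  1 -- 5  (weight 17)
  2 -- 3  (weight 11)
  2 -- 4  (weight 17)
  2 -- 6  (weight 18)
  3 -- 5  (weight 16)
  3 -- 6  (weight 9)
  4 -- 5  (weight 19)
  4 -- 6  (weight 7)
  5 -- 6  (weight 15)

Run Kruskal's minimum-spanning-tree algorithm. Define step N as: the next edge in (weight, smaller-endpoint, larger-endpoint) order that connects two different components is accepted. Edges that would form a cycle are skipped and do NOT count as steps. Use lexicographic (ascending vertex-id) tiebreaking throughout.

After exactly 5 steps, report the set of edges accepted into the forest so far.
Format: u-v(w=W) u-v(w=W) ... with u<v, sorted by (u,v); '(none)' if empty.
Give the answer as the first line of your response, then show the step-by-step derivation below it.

0-1(w=4) 0-3(w=5) 1-4(w=2) 2-3(w=11) 4-6(w=7)

step 1: add edge 1-4 (w=2); MST = {1-4(w=2)}
step 2: add edge 0-1 (w=4); MST = {0-1(w=4) 1-4(w=2)}
step 3: add edge 0-3 (w=5); MST = {0-1(w=4) 0-3(w=5) 1-4(w=2)}
step 4: add edge 4-6 (w=7); MST = {0-1(w=4) 0-3(w=5) 1-4(w=2) 4-6(w=7)}
step 5: add edge 2-3 (w=11); MST = {0-1(w=4) 0-3(w=5) 1-4(w=2) 2-3(w=11) 4-6(w=7)}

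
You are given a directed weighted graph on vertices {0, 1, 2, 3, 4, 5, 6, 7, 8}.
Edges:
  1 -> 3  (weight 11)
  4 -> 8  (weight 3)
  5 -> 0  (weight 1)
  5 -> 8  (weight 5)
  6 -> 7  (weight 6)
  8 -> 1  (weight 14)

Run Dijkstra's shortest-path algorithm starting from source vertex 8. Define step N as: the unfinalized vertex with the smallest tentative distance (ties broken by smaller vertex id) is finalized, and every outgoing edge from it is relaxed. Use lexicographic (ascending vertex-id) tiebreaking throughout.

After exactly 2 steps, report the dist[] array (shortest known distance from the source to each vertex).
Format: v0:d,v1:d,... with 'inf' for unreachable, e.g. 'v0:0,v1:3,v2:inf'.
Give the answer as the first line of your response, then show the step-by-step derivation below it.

v0:inf,v1:14,v2:inf,v3:25,v4:inf,v5:inf,v6:inf,v7:inf,v8:0

step 1: dist = v0:inf,v1:14,v2:inf,v3:inf,v4:inf,v5:inf,v6:inf,v7:inf,v8:0
step 2: dist = v0:inf,v1:14,v2:inf,v3:25,v4:inf,v5:inf,v6:inf,v7:inf,v8:0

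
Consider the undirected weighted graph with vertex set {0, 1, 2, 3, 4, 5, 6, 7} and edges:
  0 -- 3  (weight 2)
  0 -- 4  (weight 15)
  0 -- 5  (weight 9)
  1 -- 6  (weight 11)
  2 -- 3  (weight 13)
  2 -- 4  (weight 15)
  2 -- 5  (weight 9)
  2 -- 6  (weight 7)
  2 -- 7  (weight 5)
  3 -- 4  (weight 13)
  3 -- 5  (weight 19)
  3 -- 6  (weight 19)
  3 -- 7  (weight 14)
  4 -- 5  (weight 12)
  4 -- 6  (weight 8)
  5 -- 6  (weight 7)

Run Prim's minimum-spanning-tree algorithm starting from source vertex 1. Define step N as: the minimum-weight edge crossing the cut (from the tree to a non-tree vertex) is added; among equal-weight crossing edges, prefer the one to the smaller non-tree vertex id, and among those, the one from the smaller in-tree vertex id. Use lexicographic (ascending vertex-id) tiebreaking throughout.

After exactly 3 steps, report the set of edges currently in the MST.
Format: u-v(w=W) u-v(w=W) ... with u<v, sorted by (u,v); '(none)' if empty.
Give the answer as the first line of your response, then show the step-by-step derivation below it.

1-6(w=11) 2-6(w=7) 2-7(w=5)

step 1: add edge 1-6 (w=11); MST = {1-6(w=11)}
step 2: add edge 2-6 (w=7); MST = {1-6(w=11) 2-6(w=7)}
step 3: add edge 2-7 (w=5); MST = {1-6(w=11) 2-6(w=7) 2-7(w=5)}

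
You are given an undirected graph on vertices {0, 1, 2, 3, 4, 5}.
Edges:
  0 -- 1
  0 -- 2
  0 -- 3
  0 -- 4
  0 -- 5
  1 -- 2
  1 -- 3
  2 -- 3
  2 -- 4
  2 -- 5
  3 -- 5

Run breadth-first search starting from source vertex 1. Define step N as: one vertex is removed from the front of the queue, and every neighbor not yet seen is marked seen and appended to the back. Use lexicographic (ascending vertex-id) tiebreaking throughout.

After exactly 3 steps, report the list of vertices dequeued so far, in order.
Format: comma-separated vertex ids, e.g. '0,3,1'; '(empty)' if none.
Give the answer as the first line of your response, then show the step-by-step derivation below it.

1,0,2

step 1: dequeue 1; queue=[0,2,3]; order=1
step 2: dequeue 0; queue=[2,3,4,5]; order=1,0
step 3: dequeue 2; queue=[3,4,5]; order=1,0,2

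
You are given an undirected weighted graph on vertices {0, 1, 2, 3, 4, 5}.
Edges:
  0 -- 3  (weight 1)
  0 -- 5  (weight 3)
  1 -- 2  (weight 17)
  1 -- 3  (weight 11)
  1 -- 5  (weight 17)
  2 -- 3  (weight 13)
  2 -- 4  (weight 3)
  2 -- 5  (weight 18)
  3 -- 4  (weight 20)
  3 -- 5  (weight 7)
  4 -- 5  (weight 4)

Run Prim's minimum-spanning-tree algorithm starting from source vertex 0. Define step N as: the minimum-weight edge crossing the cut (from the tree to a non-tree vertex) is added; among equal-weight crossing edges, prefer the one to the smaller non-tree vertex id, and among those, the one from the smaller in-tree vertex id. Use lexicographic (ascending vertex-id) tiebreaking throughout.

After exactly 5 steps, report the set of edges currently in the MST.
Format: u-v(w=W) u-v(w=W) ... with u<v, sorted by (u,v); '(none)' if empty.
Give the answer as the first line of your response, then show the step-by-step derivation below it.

0-3(w=1) 0-5(w=3) 1-3(w=11) 2-4(w=3) 4-5(w=4)

step 1: add edge 0-3 (w=1); MST = {0-3(w=1)}
step 2: add edge 0-5 (w=3); MST = {0-3(w=1) 0-5(w=3)}
step 3: add edge 4-5 (w=4); MST = {0-3(w=1) 0-5(w=3) 4-5(w=4)}
step 4: add edge 2-4 (w=3); MST = {0-3(w=1) 0-5(w=3) 2-4(w=3) 4-5(w=4)}
step 5: add edge 1-3 (w=11); MST = {0-3(w=1) 0-5(w=3) 1-3(w=11) 2-4(w=3) 4-5(w=4)}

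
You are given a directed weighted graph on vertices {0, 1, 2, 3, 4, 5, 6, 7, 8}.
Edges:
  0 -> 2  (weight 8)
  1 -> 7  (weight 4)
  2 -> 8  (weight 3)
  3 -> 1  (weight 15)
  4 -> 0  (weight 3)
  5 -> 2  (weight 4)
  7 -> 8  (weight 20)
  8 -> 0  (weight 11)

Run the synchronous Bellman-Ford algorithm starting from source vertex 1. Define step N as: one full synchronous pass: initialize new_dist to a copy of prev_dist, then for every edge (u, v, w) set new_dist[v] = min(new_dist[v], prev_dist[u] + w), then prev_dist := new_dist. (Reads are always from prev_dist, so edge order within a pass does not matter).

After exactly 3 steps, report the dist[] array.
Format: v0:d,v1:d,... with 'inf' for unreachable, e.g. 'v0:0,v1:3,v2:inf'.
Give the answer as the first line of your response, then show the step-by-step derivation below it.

v0:35,v1:0,v2:inf,v3:inf,v4:inf,v5:inf,v6:inf,v7:4,v8:24

step 1: dist = v0:inf,v1:0,v2:inf,v3:inf,v4:inf,v5:inf,v6:inf,v7:4,v8:inf
step 2: dist = v0:inf,v1:0,v2:inf,v3:inf,v4:inf,v5:inf,v6:inf,v7:4,v8:24
step 3: dist = v0:35,v1:0,v2:inf,v3:inf,v4:inf,v5:inf,v6:inf,v7:4,v8:24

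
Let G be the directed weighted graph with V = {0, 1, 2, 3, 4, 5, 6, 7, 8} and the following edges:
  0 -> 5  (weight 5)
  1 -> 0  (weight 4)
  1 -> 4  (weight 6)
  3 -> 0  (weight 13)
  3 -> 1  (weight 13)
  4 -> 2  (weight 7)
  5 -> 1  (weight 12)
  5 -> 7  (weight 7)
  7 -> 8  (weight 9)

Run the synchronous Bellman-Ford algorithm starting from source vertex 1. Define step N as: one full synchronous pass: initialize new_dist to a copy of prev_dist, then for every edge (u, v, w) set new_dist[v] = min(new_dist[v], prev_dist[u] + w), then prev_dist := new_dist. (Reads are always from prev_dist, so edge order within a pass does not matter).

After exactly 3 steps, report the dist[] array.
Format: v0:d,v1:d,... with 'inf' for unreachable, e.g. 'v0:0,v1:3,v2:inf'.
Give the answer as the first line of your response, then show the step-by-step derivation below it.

v0:4,v1:0,v2:13,v3:inf,v4:6,v5:9,v6:inf,v7:16,v8:inf

step 1: dist = v0:4,v1:0,v2:inf,v3:inf,v4:6,v5:inf,v6:inf,v7:inf,v8:inf
step 2: dist = v0:4,v1:0,v2:13,v3:inf,v4:6,v5:9,v6:inf,v7:inf,v8:inf
step 3: dist = v0:4,v1:0,v2:13,v3:inf,v4:6,v5:9,v6:inf,v7:16,v8:inf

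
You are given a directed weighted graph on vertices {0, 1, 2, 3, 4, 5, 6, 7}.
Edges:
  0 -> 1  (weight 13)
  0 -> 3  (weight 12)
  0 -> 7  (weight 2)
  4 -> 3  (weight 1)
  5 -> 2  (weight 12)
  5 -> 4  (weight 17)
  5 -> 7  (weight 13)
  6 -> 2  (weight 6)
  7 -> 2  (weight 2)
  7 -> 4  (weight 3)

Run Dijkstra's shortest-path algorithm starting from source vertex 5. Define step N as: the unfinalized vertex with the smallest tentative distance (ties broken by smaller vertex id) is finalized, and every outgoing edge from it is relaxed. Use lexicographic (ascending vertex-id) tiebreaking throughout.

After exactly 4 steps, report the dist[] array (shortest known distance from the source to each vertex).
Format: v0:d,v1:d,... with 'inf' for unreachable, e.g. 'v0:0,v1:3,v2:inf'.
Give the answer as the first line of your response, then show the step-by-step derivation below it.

v0:inf,v1:inf,v2:12,v3:17,v4:16,v5:0,v6:inf,v7:13

step 1: dist = v0:inf,v1:inf,v2:12,v3:inf,v4:17,v5:0,v6:inf,v7:13
step 2: dist = v0:inf,v1:inf,v2:12,v3:inf,v4:17,v5:0,v6:inf,v7:13
step 3: dist = v0:inf,v1:inf,v2:12,v3:inf,v4:16,v5:0,v6:inf,v7:13
step 4: dist = v0:inf,v1:inf,v2:12,v3:17,v4:16,v5:0,v6:inf,v7:13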